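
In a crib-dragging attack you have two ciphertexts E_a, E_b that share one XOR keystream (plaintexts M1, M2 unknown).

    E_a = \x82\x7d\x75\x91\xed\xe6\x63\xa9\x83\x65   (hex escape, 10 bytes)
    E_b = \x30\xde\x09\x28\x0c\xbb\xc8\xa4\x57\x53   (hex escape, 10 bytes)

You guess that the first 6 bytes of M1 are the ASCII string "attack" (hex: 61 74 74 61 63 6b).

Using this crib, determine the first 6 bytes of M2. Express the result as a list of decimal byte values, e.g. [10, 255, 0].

[211, 215, 8, 216, 130, 54]

First, E_a ⊕ E_b = (M1 ⊕ K) ⊕ (M2 ⊕ K) = M1 ⊕ M2, so the key drops out. Then M2 = (M1 ⊕ M2) ⊕ M1 over the first 6 bytes.
byte 0: (82 xor 30) xor 61 = b2 xor 61 = d3
byte 1: (7d xor de) xor 74 = a3 xor 74 = d7
byte 2: (75 xor 09) xor 74 = 7c xor 74 = 08
byte 3: (91 xor 28) xor 61 = b9 xor 61 = d8
byte 4: (ed xor 0c) xor 63 = e1 xor 63 = 82
byte 5: (e6 xor bb) xor 6b = 5d xor 6b = 36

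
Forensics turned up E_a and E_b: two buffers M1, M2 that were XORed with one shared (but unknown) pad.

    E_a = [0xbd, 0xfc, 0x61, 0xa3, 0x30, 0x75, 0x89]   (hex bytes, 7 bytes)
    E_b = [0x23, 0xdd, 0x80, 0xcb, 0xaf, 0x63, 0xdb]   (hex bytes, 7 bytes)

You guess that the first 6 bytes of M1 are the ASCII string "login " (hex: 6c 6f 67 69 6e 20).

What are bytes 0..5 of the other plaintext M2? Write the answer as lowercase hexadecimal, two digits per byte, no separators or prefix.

First, E_a ⊕ E_b = (M1 ⊕ K) ⊕ (M2 ⊕ K) = M1 ⊕ M2, so the key drops out. Then M2 = (M1 ⊕ M2) ⊕ M1 over the first 6 bytes.
byte 0: (bd XOR 23) XOR 6c = 9e XOR 6c = f2
byte 1: (fc XOR dd) XOR 6f = 21 XOR 6f = 4e
byte 2: (61 XOR 80) XOR 67 = e1 XOR 67 = 86
byte 3: (a3 XOR cb) XOR 69 = 68 XOR 69 = 01
byte 4: (30 XOR af) XOR 6e = 9f XOR 6e = f1
byte 5: (75 XOR 63) XOR 20 = 16 XOR 20 = 36

f24e8601f136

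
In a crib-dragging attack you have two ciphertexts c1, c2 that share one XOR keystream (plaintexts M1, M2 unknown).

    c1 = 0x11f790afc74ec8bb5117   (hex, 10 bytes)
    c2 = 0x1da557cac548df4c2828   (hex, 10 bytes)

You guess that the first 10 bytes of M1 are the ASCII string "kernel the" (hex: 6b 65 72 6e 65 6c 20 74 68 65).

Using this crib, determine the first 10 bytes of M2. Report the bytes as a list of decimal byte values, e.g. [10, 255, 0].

First, c1 ⊕ c2 = (M1 ⊕ K) ⊕ (M2 ⊕ K) = M1 ⊕ M2, so the key drops out. Then M2 = (M1 ⊕ M2) ⊕ M1 over the first 10 bytes.
byte 0: (11 ⊕ 1d) ⊕ 6b = 0c ⊕ 6b = 67
byte 1: (f7 ⊕ a5) ⊕ 65 = 52 ⊕ 65 = 37
byte 2: (90 ⊕ 57) ⊕ 72 = c7 ⊕ 72 = b5
byte 3: (af ⊕ ca) ⊕ 6e = 65 ⊕ 6e = 0b
byte 4: (c7 ⊕ c5) ⊕ 65 = 02 ⊕ 65 = 67
byte 5: (4e ⊕ 48) ⊕ 6c = 06 ⊕ 6c = 6a
byte 6: (c8 ⊕ df) ⊕ 20 = 17 ⊕ 20 = 37
byte 7: (bb ⊕ 4c) ⊕ 74 = f7 ⊕ 74 = 83
byte 8: (51 ⊕ 28) ⊕ 68 = 79 ⊕ 68 = 11
byte 9: (17 ⊕ 28) ⊕ 65 = 3f ⊕ 65 = 5a

[103, 55, 181, 11, 103, 106, 55, 131, 17, 90]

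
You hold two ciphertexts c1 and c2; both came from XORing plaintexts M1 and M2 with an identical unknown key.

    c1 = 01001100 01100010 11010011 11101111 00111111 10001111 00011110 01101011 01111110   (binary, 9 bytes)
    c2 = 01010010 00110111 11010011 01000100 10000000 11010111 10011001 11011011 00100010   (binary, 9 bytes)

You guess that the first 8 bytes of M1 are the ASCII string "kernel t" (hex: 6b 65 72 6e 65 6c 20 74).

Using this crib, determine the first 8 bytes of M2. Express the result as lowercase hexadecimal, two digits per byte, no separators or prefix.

First, c1 ⊕ c2 = (M1 ⊕ K) ⊕ (M2 ⊕ K) = M1 ⊕ M2, so the key drops out. Then M2 = (M1 ⊕ M2) ⊕ M1 over the first 8 bytes.
byte 0: (4c XOR 52) XOR 6b = 1e XOR 6b = 75
byte 1: (62 XOR 37) XOR 65 = 55 XOR 65 = 30
byte 2: (d3 XOR d3) XOR 72 = 00 XOR 72 = 72
byte 3: (ef XOR 44) XOR 6e = ab XOR 6e = c5
byte 4: (3f XOR 80) XOR 65 = bf XOR 65 = da
byte 5: (8f XOR d7) XOR 6c = 58 XOR 6c = 34
byte 6: (1e XOR 99) XOR 20 = 87 XOR 20 = a7
byte 7: (6b XOR db) XOR 74 = b0 XOR 74 = c4

753072c5da34a7c4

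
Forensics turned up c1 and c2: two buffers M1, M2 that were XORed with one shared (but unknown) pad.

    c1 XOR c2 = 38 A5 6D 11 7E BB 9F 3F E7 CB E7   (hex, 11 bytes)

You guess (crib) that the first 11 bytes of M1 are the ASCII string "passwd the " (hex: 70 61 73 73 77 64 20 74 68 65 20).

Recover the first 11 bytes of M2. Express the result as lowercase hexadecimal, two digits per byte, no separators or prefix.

48c41e6209dfbf4b8faec7

Since c1 ⊕ c2 = M1 ⊕ M2, XORing with the guessed M1 bytes yields the corresponding M2 bytes: M2 = (c1 ⊕ c2) ⊕ M1.
00111000 ^ 01110000 = 01001000
10100101 ^ 01100001 = 11000100
01101101 ^ 01110011 = 00011110
00010001 ^ 01110011 = 01100010
01111110 ^ 01110111 = 00001001
10111011 ^ 01100100 = 11011111
10011111 ^ 00100000 = 10111111
00111111 ^ 01110100 = 01001011
11100111 ^ 01101000 = 10001111
11001011 ^ 01100101 = 10101110
11100111 ^ 00100000 = 11000111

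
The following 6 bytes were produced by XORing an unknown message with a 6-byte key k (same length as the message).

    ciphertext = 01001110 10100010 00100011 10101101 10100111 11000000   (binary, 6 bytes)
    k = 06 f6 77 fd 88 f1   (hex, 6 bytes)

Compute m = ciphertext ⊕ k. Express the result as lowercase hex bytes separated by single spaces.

01001110 XOR 00000110 = 01001000
10100010 XOR 11110110 = 01010100
00100011 XOR 01110111 = 01010100
10101101 XOR 11111101 = 01010000
10100111 XOR 10001000 = 00101111
11000000 XOR 11110001 = 00110001

48 54 54 50 2f 31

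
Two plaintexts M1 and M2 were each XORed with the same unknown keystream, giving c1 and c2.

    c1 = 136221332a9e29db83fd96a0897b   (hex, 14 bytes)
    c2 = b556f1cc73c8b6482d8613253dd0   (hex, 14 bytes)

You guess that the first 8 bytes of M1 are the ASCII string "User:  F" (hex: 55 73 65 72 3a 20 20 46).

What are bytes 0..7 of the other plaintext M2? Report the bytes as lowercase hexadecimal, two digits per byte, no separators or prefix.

f347b58d6376bfd5

First, c1 ⊕ c2 = (M1 ⊕ K) ⊕ (M2 ⊕ K) = M1 ⊕ M2, so the key drops out. Then M2 = (M1 ⊕ M2) ⊕ M1 over the first 8 bytes.
byte 0: (13 ^ b5) ^ 55 = a6 ^ 55 = f3
byte 1: (62 ^ 56) ^ 73 = 34 ^ 73 = 47
byte 2: (21 ^ f1) ^ 65 = d0 ^ 65 = b5
byte 3: (33 ^ cc) ^ 72 = ff ^ 72 = 8d
byte 4: (2a ^ 73) ^ 3a = 59 ^ 3a = 63
byte 5: (9e ^ c8) ^ 20 = 56 ^ 20 = 76
byte 6: (29 ^ b6) ^ 20 = 9f ^ 20 = bf
byte 7: (db ^ 48) ^ 46 = 93 ^ 46 = d5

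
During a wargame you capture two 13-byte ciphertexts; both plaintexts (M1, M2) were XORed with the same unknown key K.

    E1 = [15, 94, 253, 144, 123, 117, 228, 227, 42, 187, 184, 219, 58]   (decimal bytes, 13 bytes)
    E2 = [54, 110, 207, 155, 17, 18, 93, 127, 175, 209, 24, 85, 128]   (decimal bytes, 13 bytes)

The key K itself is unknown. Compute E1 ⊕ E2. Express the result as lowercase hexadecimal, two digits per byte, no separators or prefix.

3930320b6a67b99c856aa08eba

E1 ⊕ E2 = (M1 ⊕ K) ⊕ (M2 ⊕ K) = M1 ⊕ M2 — the shared key cancels under XOR.
00001111 xor 00110110 = 00111001
01011110 xor 01101110 = 00110000
11111101 xor 11001111 = 00110010
10010000 xor 10011011 = 00001011
01111011 xor 00010001 = 01101010
01110101 xor 00010010 = 01100111
11100100 xor 01011101 = 10111001
11100011 xor 01111111 = 10011100
00101010 xor 10101111 = 10000101
10111011 xor 11010001 = 01101010
10111000 xor 00011000 = 10100000
11011011 xor 01010101 = 10001110
00111010 xor 10000000 = 10111010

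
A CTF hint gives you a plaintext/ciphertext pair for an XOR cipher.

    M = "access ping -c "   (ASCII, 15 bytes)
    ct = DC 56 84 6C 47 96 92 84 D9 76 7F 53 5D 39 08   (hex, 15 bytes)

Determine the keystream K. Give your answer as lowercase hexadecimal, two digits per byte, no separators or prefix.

bd35e70934e5b2f4b0181873705a28

Since ct = M ⊕ K, XORing both sides with M gives K = M ⊕ ct.
61 xor dc = bd
63 xor 56 = 35
63 xor 84 = e7
65 xor 6c = 09
73 xor 47 = 34
73 xor 96 = e5
20 xor 92 = b2
70 xor 84 = f4
69 xor d9 = b0
6e xor 76 = 18
67 xor 7f = 18
20 xor 53 = 73
2d xor 5d = 70
63 xor 39 = 5a
20 xor 08 = 28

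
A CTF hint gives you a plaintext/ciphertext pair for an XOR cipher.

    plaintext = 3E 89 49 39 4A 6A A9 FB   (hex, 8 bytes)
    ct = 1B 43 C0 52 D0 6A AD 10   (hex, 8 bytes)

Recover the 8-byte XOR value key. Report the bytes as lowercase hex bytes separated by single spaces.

25 ca 89 6b 9a 00 04 eb

Since ct = plaintext ⊕ key, XORing both sides with plaintext gives key = plaintext ⊕ ct.
3e xor 1b = 25
89 xor 43 = ca
49 xor c0 = 89
39 xor 52 = 6b
4a xor d0 = 9a
6a xor 6a = 00
a9 xor ad = 04
fb xor 10 = eb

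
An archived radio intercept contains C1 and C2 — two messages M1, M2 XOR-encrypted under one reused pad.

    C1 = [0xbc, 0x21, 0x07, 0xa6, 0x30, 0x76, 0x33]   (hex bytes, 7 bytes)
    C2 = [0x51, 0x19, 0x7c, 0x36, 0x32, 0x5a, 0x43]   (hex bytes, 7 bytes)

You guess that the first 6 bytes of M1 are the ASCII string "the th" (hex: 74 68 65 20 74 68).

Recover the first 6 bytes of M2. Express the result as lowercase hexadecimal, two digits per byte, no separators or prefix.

First, C1 ⊕ C2 = (M1 ⊕ K) ⊕ (M2 ⊕ K) = M1 ⊕ M2, so the key drops out. Then M2 = (M1 ⊕ M2) ⊕ M1 over the first 6 bytes.
byte 0: (bc XOR 51) XOR 74 = ed XOR 74 = 99
byte 1: (21 XOR 19) XOR 68 = 38 XOR 68 = 50
byte 2: (07 XOR 7c) XOR 65 = 7b XOR 65 = 1e
byte 3: (a6 XOR 36) XOR 20 = 90 XOR 20 = b0
byte 4: (30 XOR 32) XOR 74 = 02 XOR 74 = 76
byte 5: (76 XOR 5a) XOR 68 = 2c XOR 68 = 44

99501eb07644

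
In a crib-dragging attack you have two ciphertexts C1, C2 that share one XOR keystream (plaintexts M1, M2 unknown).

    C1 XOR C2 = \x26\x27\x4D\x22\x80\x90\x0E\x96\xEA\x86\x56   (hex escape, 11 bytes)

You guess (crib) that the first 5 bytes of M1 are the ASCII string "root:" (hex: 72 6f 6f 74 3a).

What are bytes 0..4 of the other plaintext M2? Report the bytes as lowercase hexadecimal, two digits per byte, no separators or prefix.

54482256ba

Since C1 ⊕ C2 = M1 ⊕ M2, XORing with the guessed M1 bytes yields the corresponding M2 bytes: M2 = (C1 ⊕ C2) ⊕ M1.
26 ⊕ 72 = 54
27 ⊕ 6f = 48
4d ⊕ 6f = 22
22 ⊕ 74 = 56
80 ⊕ 3a = ba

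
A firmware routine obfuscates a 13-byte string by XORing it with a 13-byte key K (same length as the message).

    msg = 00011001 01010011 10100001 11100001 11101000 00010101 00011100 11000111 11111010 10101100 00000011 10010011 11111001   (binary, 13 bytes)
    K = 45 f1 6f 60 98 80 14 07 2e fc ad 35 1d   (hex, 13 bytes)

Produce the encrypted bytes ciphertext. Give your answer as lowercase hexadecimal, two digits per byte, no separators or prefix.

XOR is its own inverse, so applying the key byte-wise gives the result directly.
19 XOR 45 = 5c
53 XOR f1 = a2
a1 XOR 6f = ce
e1 XOR 60 = 81
e8 XOR 98 = 70
15 XOR 80 = 95
1c XOR 14 = 08
c7 XOR 07 = c0
fa XOR 2e = d4
ac XOR fc = 50
03 XOR ad = ae
93 XOR 35 = a6
f9 XOR 1d = e4

5ca2ce81709508c0d450aea6e4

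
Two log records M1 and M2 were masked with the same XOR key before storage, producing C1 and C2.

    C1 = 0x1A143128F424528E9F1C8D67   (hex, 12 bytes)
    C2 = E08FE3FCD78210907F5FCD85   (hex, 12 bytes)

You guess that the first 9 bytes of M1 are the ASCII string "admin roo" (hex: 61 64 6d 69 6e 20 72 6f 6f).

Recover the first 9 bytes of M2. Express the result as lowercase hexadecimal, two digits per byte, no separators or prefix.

First, C1 ⊕ C2 = (M1 ⊕ K) ⊕ (M2 ⊕ K) = M1 ⊕ M2, so the key drops out. Then M2 = (M1 ⊕ M2) ⊕ M1 over the first 9 bytes.
byte 0: (1a XOR e0) XOR 61 = fa XOR 61 = 9b
byte 1: (14 XOR 8f) XOR 64 = 9b XOR 64 = ff
byte 2: (31 XOR e3) XOR 6d = d2 XOR 6d = bf
byte 3: (28 XOR fc) XOR 69 = d4 XOR 69 = bd
byte 4: (f4 XOR d7) XOR 6e = 23 XOR 6e = 4d
byte 5: (24 XOR 82) XOR 20 = a6 XOR 20 = 86
byte 6: (52 XOR 10) XOR 72 = 42 XOR 72 = 30
byte 7: (8e XOR 90) XOR 6f = 1e XOR 6f = 71
byte 8: (9f XOR 7f) XOR 6f = e0 XOR 6f = 8f

9bffbfbd4d8630718f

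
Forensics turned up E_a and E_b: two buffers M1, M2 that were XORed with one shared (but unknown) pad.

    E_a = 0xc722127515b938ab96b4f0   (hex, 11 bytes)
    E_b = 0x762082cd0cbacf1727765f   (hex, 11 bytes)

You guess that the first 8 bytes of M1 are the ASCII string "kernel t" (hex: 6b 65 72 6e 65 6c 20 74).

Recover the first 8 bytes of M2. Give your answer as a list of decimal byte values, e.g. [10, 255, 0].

First, E_a ⊕ E_b = (M1 ⊕ K) ⊕ (M2 ⊕ K) = M1 ⊕ M2, so the key drops out. Then M2 = (M1 ⊕ M2) ⊕ M1 over the first 8 bytes.
byte 0: (c7 xor 76) xor 6b = b1 xor 6b = da
byte 1: (22 xor 20) xor 65 = 02 xor 65 = 67
byte 2: (12 xor 82) xor 72 = 90 xor 72 = e2
byte 3: (75 xor cd) xor 6e = b8 xor 6e = d6
byte 4: (15 xor 0c) xor 65 = 19 xor 65 = 7c
byte 5: (b9 xor ba) xor 6c = 03 xor 6c = 6f
byte 6: (38 xor cf) xor 20 = f7 xor 20 = d7
byte 7: (ab xor 17) xor 74 = bc xor 74 = c8

[218, 103, 226, 214, 124, 111, 215, 200]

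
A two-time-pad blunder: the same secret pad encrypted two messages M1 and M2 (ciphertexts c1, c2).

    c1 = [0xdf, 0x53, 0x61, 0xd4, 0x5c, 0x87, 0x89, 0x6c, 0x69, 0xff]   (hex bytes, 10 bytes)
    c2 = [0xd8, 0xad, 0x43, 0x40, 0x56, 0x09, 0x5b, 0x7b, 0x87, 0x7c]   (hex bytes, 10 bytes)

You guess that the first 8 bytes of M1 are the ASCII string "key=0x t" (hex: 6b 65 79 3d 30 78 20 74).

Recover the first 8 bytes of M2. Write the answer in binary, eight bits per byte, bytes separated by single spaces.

01101100 10011011 01011011 10101001 00111010 11110110 11110010 01100011

First, c1 ⊕ c2 = (M1 ⊕ K) ⊕ (M2 ⊕ K) = M1 ⊕ M2, so the key drops out. Then M2 = (M1 ⊕ M2) ⊕ M1 over the first 8 bytes.
byte 0: (df ⊕ d8) ⊕ 6b = 07 ⊕ 6b = 6c
byte 1: (53 ⊕ ad) ⊕ 65 = fe ⊕ 65 = 9b
byte 2: (61 ⊕ 43) ⊕ 79 = 22 ⊕ 79 = 5b
byte 3: (d4 ⊕ 40) ⊕ 3d = 94 ⊕ 3d = a9
byte 4: (5c ⊕ 56) ⊕ 30 = 0a ⊕ 30 = 3a
byte 5: (87 ⊕ 09) ⊕ 78 = 8e ⊕ 78 = f6
byte 6: (89 ⊕ 5b) ⊕ 20 = d2 ⊕ 20 = f2
byte 7: (6c ⊕ 7b) ⊕ 74 = 17 ⊕ 74 = 63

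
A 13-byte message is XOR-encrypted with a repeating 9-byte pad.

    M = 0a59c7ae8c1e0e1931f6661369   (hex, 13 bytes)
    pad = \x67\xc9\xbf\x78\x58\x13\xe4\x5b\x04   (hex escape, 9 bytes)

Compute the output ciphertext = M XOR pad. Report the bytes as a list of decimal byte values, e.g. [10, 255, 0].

[109, 144, 120, 214, 212, 13, 234, 66, 53, 145, 175, 172, 17]

The 9-byte key repeats, so the effective keystream is 67 c9 bf 78 58 13 e4 5b 04 67 c9 bf 78.
byte 0:  10 ^ 103 = 109
byte 1:  89 ^ 201 = 144
byte 2: 199 ^ 191 = 120
byte 3: 174 ^ 120 = 214
byte 4: 140 ^  88 = 212
byte 5:  30 ^  19 =  13
byte 6:  14 ^ 228 = 234
byte 7:  25 ^  91 =  66
byte 8:  49 ^   4 =  53
byte 9: 246 ^ 103 = 145
byte 10: 102 ^ 201 = 175
byte 11:  19 ^ 191 = 172
byte 12: 105 ^ 120 =  17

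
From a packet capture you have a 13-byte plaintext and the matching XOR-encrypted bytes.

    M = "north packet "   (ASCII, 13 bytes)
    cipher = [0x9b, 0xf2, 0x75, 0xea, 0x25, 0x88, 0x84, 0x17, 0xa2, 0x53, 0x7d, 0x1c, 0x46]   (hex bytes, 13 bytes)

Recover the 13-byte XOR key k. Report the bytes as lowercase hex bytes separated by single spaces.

Since cipher = M ⊕ k, XORing both sides with M gives k = M ⊕ cipher.
01101110 ^ 10011011 = 11110101
01101111 ^ 11110010 = 10011101
01110010 ^ 01110101 = 00000111
01110100 ^ 11101010 = 10011110
01101000 ^ 00100101 = 01001101
00100000 ^ 10001000 = 10101000
01110000 ^ 10000100 = 11110100
01100001 ^ 00010111 = 01110110
01100011 ^ 10100010 = 11000001
01101011 ^ 01010011 = 00111000
01100101 ^ 01111101 = 00011000
01110100 ^ 00011100 = 01101000
00100000 ^ 01000110 = 01100110

f5 9d 07 9e 4d a8 f4 76 c1 38 18 68 66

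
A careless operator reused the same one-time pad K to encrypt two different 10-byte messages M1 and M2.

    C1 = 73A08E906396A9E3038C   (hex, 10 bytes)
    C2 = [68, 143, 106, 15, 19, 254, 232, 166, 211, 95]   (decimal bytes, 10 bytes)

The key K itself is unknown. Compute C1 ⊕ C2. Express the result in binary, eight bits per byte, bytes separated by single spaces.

00110111 00101111 11100100 10011111 01110000 01101000 01000001 01000101 11010000 11010011

C1 ⊕ C2 = (M1 ⊕ K) ⊕ (M2 ⊕ K) = M1 ⊕ M2 — the shared key cancels under XOR.
byte 0: 73 ⊕ 44 = 37
byte 1: a0 ⊕ 8f = 2f
byte 2: 8e ⊕ 6a = e4
byte 3: 90 ⊕ 0f = 9f
byte 4: 63 ⊕ 13 = 70
byte 5: 96 ⊕ fe = 68
byte 6: a9 ⊕ e8 = 41
byte 7: e3 ⊕ a6 = 45
byte 8: 03 ⊕ d3 = d0
byte 9: 8c ⊕ 5f = d3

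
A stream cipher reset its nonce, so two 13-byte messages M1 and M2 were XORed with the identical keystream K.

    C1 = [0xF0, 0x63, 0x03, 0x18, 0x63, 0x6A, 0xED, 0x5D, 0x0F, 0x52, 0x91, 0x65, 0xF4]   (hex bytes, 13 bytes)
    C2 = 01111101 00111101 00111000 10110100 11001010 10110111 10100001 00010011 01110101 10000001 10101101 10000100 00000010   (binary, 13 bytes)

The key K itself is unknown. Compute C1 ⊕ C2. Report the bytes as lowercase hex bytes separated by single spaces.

C1 ⊕ C2 = (M1 ⊕ K) ⊕ (M2 ⊕ K) = M1 ⊕ M2 — the shared key cancels under XOR.
240 ⊕ 125 = 141
 99 ⊕  61 =  94
  3 ⊕  56 =  59
 24 ⊕ 180 = 172
 99 ⊕ 202 = 169
106 ⊕ 183 = 221
237 ⊕ 161 =  76
 93 ⊕  19 =  78
 15 ⊕ 117 = 122
 82 ⊕ 129 = 211
145 ⊕ 173 =  60
101 ⊕ 132 = 225
244 ⊕   2 = 246

8d 5e 3b ac a9 dd 4c 4e 7a d3 3c e1 f6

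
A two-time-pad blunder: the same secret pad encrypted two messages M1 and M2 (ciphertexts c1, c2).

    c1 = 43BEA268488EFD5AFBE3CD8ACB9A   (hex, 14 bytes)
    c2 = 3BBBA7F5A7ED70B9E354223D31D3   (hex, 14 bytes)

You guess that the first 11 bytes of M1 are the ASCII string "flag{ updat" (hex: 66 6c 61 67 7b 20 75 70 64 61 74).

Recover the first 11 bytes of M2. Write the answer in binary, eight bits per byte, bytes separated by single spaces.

First, c1 ⊕ c2 = (M1 ⊕ K) ⊕ (M2 ⊕ K) = M1 ⊕ M2, so the key drops out. Then M2 = (M1 ⊕ M2) ⊕ M1 over the first 11 bytes.
byte 0: (43 xor 3b) xor 66 = 78 xor 66 = 1e
byte 1: (be xor bb) xor 6c = 05 xor 6c = 69
byte 2: (a2 xor a7) xor 61 = 05 xor 61 = 64
byte 3: (68 xor f5) xor 67 = 9d xor 67 = fa
byte 4: (48 xor a7) xor 7b = ef xor 7b = 94
byte 5: (8e xor ed) xor 20 = 63 xor 20 = 43
byte 6: (fd xor 70) xor 75 = 8d xor 75 = f8
byte 7: (5a xor b9) xor 70 = e3 xor 70 = 93
byte 8: (fb xor e3) xor 64 = 18 xor 64 = 7c
byte 9: (e3 xor 54) xor 61 = b7 xor 61 = d6
byte 10: (cd xor 22) xor 74 = ef xor 74 = 9b

00011110 01101001 01100100 11111010 10010100 01000011 11111000 10010011 01111100 11010110 10011011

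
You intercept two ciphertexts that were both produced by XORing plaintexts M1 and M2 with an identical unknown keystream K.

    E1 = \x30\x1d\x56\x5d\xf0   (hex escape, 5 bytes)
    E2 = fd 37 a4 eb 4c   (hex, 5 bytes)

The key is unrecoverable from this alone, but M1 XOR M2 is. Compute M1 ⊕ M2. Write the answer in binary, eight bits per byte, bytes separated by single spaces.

11001101 00101010 11110010 10110110 10111100

E1 ⊕ E2 = (M1 ⊕ K) ⊕ (M2 ⊕ K) = M1 ⊕ M2 — the shared key cancels under XOR.
byte 0: 30 xor fd = cd
byte 1: 1d xor 37 = 2a
byte 2: 56 xor a4 = f2
byte 3: 5d xor eb = b6
byte 4: f0 xor 4c = bc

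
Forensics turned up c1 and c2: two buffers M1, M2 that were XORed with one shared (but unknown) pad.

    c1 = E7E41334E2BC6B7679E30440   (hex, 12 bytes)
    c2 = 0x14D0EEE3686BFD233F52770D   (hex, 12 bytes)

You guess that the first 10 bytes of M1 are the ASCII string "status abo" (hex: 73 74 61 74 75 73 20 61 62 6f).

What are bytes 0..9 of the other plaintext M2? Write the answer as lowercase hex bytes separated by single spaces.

80 40 9c a3 ff a4 b6 34 24 de

First, c1 ⊕ c2 = (M1 ⊕ K) ⊕ (M2 ⊕ K) = M1 ⊕ M2, so the key drops out. Then M2 = (M1 ⊕ M2) ⊕ M1 over the first 10 bytes.
byte 0: (e7 xor 14) xor 73 = f3 xor 73 = 80
byte 1: (e4 xor d0) xor 74 = 34 xor 74 = 40
byte 2: (13 xor ee) xor 61 = fd xor 61 = 9c
byte 3: (34 xor e3) xor 74 = d7 xor 74 = a3
byte 4: (e2 xor 68) xor 75 = 8a xor 75 = ff
byte 5: (bc xor 6b) xor 73 = d7 xor 73 = a4
byte 6: (6b xor fd) xor 20 = 96 xor 20 = b6
byte 7: (76 xor 23) xor 61 = 55 xor 61 = 34
byte 8: (79 xor 3f) xor 62 = 46 xor 62 = 24
byte 9: (e3 xor 52) xor 6f = b1 xor 6f = de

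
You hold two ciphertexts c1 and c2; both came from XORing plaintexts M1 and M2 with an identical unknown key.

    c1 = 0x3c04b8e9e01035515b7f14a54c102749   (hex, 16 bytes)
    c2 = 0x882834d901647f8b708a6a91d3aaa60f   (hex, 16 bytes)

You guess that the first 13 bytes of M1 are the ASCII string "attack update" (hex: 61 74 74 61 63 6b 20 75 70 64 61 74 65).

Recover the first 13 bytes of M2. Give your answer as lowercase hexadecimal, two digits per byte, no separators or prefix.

d558f851821f6aaf5b911f40fa

First, c1 ⊕ c2 = (M1 ⊕ K) ⊕ (M2 ⊕ K) = M1 ⊕ M2, so the key drops out. Then M2 = (M1 ⊕ M2) ⊕ M1 over the first 13 bytes.
byte 0: (3c ^ 88) ^ 61 = b4 ^ 61 = d5
byte 1: (04 ^ 28) ^ 74 = 2c ^ 74 = 58
byte 2: (b8 ^ 34) ^ 74 = 8c ^ 74 = f8
byte 3: (e9 ^ d9) ^ 61 = 30 ^ 61 = 51
byte 4: (e0 ^ 01) ^ 63 = e1 ^ 63 = 82
byte 5: (10 ^ 64) ^ 6b = 74 ^ 6b = 1f
byte 6: (35 ^ 7f) ^ 20 = 4a ^ 20 = 6a
byte 7: (51 ^ 8b) ^ 75 = da ^ 75 = af
byte 8: (5b ^ 70) ^ 70 = 2b ^ 70 = 5b
byte 9: (7f ^ 8a) ^ 64 = f5 ^ 64 = 91
byte 10: (14 ^ 6a) ^ 61 = 7e ^ 61 = 1f
byte 11: (a5 ^ 91) ^ 74 = 34 ^ 74 = 40
byte 12: (4c ^ d3) ^ 65 = 9f ^ 65 = fa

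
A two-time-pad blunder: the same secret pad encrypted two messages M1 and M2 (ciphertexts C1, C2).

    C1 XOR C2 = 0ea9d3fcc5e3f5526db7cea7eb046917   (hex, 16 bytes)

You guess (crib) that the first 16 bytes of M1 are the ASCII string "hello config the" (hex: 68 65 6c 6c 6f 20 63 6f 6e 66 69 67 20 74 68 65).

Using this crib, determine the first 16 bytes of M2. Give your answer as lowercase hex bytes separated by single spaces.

66 cc bf 90 aa c3 96 3d 03 d1 a7 c0 cb 70 01 72

Since C1 ⊕ C2 = M1 ⊕ M2, XORing with the guessed M1 bytes yields the corresponding M2 bytes: M2 = (C1 ⊕ C2) ⊕ M1.
byte 0: 0e XOR 68 = 66
byte 1: a9 XOR 65 = cc
byte 2: d3 XOR 6c = bf
byte 3: fc XOR 6c = 90
byte 4: c5 XOR 6f = aa
byte 5: e3 XOR 20 = c3
byte 6: f5 XOR 63 = 96
byte 7: 52 XOR 6f = 3d
byte 8: 6d XOR 6e = 03
byte 9: b7 XOR 66 = d1
byte 10: ce XOR 69 = a7
byte 11: a7 XOR 67 = c0
byte 12: eb XOR 20 = cb
byte 13: 04 XOR 74 = 70
byte 14: 69 XOR 68 = 01
byte 15: 17 XOR 65 = 72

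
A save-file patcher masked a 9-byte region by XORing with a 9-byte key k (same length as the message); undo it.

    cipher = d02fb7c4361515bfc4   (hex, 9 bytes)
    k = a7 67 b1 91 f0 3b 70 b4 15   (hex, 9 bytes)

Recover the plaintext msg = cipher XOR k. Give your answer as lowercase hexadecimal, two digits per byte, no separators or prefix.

77480655c62e650bd1

d0 ^ a7 = 77
2f ^ 67 = 48
b7 ^ b1 = 06
c4 ^ 91 = 55
36 ^ f0 = c6
15 ^ 3b = 2e
15 ^ 70 = 65
bf ^ b4 = 0b
c4 ^ 15 = d1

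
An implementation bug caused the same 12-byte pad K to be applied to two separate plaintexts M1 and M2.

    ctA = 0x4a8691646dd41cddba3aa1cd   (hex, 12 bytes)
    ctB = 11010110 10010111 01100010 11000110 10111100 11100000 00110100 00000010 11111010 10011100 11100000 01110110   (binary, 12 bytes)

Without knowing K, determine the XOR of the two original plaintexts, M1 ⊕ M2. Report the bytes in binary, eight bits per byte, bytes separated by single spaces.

10011100 00010001 11110011 10100010 11010001 00110100 00101000 11011111 01000000 10100110 01000001 10111011

ctA ⊕ ctB = (M1 ⊕ K) ⊕ (M2 ⊕ K) = M1 ⊕ M2 — the shared key cancels under XOR.
byte 0: 4a ^ d6 = 9c
byte 1: 86 ^ 97 = 11
byte 2: 91 ^ 62 = f3
byte 3: 64 ^ c6 = a2
byte 4: 6d ^ bc = d1
byte 5: d4 ^ e0 = 34
byte 6: 1c ^ 34 = 28
byte 7: dd ^ 02 = df
byte 8: ba ^ fa = 40
byte 9: 3a ^ 9c = a6
byte 10: a1 ^ e0 = 41
byte 11: cd ^ 76 = bb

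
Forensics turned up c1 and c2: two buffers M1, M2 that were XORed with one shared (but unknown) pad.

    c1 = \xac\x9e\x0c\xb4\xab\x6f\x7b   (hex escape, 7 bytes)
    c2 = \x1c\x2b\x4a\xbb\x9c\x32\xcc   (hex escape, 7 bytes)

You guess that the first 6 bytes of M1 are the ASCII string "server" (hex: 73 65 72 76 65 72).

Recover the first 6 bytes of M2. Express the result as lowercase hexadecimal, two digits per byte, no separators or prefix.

First, c1 ⊕ c2 = (M1 ⊕ K) ⊕ (M2 ⊕ K) = M1 ⊕ M2, so the key drops out. Then M2 = (M1 ⊕ M2) ⊕ M1 over the first 6 bytes.
byte 0: (ac ^ 1c) ^ 73 = b0 ^ 73 = c3
byte 1: (9e ^ 2b) ^ 65 = b5 ^ 65 = d0
byte 2: (0c ^ 4a) ^ 72 = 46 ^ 72 = 34
byte 3: (b4 ^ bb) ^ 76 = 0f ^ 76 = 79
byte 4: (ab ^ 9c) ^ 65 = 37 ^ 65 = 52
byte 5: (6f ^ 32) ^ 72 = 5d ^ 72 = 2f

c3d03479522f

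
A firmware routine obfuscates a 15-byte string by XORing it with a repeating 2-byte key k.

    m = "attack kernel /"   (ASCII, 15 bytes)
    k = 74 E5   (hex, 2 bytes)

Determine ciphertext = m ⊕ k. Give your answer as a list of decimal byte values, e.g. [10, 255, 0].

[21, 145, 0, 132, 23, 142, 84, 142, 17, 151, 26, 128, 24, 197, 91]

The 2-byte key repeats, so the effective keystream is 74 e5 74 e5 74 e5 74 e5 74 e5 74 e5 74 e5 74.
byte 0: 01100001 XOR 01110100 = 00010101
byte 1: 01110100 XOR 11100101 = 10010001
byte 2: 01110100 XOR 01110100 = 00000000
byte 3: 01100001 XOR 11100101 = 10000100
byte 4: 01100011 XOR 01110100 = 00010111
byte 5: 01101011 XOR 11100101 = 10001110
byte 6: 00100000 XOR 01110100 = 01010100
byte 7: 01101011 XOR 11100101 = 10001110
byte 8: 01100101 XOR 01110100 = 00010001
byte 9: 01110010 XOR 11100101 = 10010111
byte 10: 01101110 XOR 01110100 = 00011010
byte 11: 01100101 XOR 11100101 = 10000000
byte 12: 01101100 XOR 01110100 = 00011000
byte 13: 00100000 XOR 11100101 = 11000101
byte 14: 00101111 XOR 01110100 = 01011011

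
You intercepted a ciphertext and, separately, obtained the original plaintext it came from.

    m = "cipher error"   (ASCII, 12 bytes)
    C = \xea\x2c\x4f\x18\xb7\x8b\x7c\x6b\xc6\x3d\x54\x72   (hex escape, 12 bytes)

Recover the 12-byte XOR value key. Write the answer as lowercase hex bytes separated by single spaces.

Since C = m ⊕ key, XORing both sides with m gives key = m ⊕ C.
byte 0: 63 ⊕ ea = 89
byte 1: 69 ⊕ 2c = 45
byte 2: 70 ⊕ 4f = 3f
byte 3: 68 ⊕ 18 = 70
byte 4: 65 ⊕ b7 = d2
byte 5: 72 ⊕ 8b = f9
byte 6: 20 ⊕ 7c = 5c
byte 7: 65 ⊕ 6b = 0e
byte 8: 72 ⊕ c6 = b4
byte 9: 72 ⊕ 3d = 4f
byte 10: 6f ⊕ 54 = 3b
byte 11: 72 ⊕ 72 = 00

89 45 3f 70 d2 f9 5c 0e b4 4f 3b 00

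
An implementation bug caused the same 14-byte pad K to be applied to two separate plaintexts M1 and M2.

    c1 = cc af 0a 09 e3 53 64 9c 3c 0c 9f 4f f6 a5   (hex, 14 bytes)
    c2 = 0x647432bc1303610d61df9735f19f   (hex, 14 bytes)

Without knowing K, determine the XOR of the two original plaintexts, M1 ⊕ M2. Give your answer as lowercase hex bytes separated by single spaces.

a8 db 38 b5 f0 50 05 91 5d d3 08 7a 07 3a

c1 ⊕ c2 = (M1 ⊕ K) ⊕ (M2 ⊕ K) = M1 ⊕ M2 — the shared key cancels under XOR.
byte 0: cc XOR 64 = a8
byte 1: af XOR 74 = db
byte 2: 0a XOR 32 = 38
byte 3: 09 XOR bc = b5
byte 4: e3 XOR 13 = f0
byte 5: 53 XOR 03 = 50
byte 6: 64 XOR 61 = 05
byte 7: 9c XOR 0d = 91
byte 8: 3c XOR 61 = 5d
byte 9: 0c XOR df = d3
byte 10: 9f XOR 97 = 08
byte 11: 4f XOR 35 = 7a
byte 12: f6 XOR f1 = 07
byte 13: a5 XOR 9f = 3a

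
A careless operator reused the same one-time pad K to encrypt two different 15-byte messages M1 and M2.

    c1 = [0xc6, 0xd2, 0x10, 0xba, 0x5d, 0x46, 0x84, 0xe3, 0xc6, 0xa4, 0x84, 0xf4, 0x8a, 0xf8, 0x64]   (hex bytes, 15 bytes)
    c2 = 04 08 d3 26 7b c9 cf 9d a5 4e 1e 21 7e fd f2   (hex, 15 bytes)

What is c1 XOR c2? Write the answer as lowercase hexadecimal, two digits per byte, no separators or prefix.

c1 ⊕ c2 = (M1 ⊕ K) ⊕ (M2 ⊕ K) = M1 ⊕ M2 — the shared key cancels under XOR.
byte 0: c6 xor 04 = c2
byte 1: d2 xor 08 = da
byte 2: 10 xor d3 = c3
byte 3: ba xor 26 = 9c
byte 4: 5d xor 7b = 26
byte 5: 46 xor c9 = 8f
byte 6: 84 xor cf = 4b
byte 7: e3 xor 9d = 7e
byte 8: c6 xor a5 = 63
byte 9: a4 xor 4e = ea
byte 10: 84 xor 1e = 9a
byte 11: f4 xor 21 = d5
byte 12: 8a xor 7e = f4
byte 13: f8 xor fd = 05
byte 14: 64 xor f2 = 96

c2dac39c268f4b7e63ea9ad5f40596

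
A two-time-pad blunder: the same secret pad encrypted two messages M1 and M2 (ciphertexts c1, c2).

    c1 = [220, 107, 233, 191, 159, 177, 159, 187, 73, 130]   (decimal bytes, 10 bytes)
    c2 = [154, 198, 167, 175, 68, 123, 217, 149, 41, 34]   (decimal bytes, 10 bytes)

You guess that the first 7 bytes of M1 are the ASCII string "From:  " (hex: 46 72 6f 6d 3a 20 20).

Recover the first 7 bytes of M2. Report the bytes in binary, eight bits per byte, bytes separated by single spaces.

First, c1 ⊕ c2 = (M1 ⊕ K) ⊕ (M2 ⊕ K) = M1 ⊕ M2, so the key drops out. Then M2 = (M1 ⊕ M2) ⊕ M1 over the first 7 bytes.
byte 0: (dc ⊕ 9a) ⊕ 46 = 46 ⊕ 46 = 00
byte 1: (6b ⊕ c6) ⊕ 72 = ad ⊕ 72 = df
byte 2: (e9 ⊕ a7) ⊕ 6f = 4e ⊕ 6f = 21
byte 3: (bf ⊕ af) ⊕ 6d = 10 ⊕ 6d = 7d
byte 4: (9f ⊕ 44) ⊕ 3a = db ⊕ 3a = e1
byte 5: (b1 ⊕ 7b) ⊕ 20 = ca ⊕ 20 = ea
byte 6: (9f ⊕ d9) ⊕ 20 = 46 ⊕ 20 = 66

00000000 11011111 00100001 01111101 11100001 11101010 01100110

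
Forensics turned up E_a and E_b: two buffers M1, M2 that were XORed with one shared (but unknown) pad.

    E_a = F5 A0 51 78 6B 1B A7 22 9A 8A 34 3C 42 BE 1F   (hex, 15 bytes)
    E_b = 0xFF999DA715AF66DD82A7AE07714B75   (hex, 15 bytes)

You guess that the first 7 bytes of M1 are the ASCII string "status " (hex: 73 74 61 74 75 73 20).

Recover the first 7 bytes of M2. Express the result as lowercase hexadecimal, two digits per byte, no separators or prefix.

First, E_a ⊕ E_b = (M1 ⊕ K) ⊕ (M2 ⊕ K) = M1 ⊕ M2, so the key drops out. Then M2 = (M1 ⊕ M2) ⊕ M1 over the first 7 bytes.
byte 0: (f5 XOR ff) XOR 73 = 0a XOR 73 = 79
byte 1: (a0 XOR 99) XOR 74 = 39 XOR 74 = 4d
byte 2: (51 XOR 9d) XOR 61 = cc XOR 61 = ad
byte 3: (78 XOR a7) XOR 74 = df XOR 74 = ab
byte 4: (6b XOR 15) XOR 75 = 7e XOR 75 = 0b
byte 5: (1b XOR af) XOR 73 = b4 XOR 73 = c7
byte 6: (a7 XOR 66) XOR 20 = c1 XOR 20 = e1

794dadab0bc7e1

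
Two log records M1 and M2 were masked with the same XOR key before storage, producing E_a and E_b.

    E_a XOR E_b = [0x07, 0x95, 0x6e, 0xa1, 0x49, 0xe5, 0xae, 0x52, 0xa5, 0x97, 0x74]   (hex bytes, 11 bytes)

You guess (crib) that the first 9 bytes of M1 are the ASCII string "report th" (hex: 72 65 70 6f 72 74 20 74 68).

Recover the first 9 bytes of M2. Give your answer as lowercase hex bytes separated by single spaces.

Since E_a ⊕ E_b = M1 ⊕ M2, XORing with the guessed M1 bytes yields the corresponding M2 bytes: M2 = (E_a ⊕ E_b) ⊕ M1.
07 xor 72 = 75
95 xor 65 = f0
6e xor 70 = 1e
a1 xor 6f = ce
49 xor 72 = 3b
e5 xor 74 = 91
ae xor 20 = 8e
52 xor 74 = 26
a5 xor 68 = cd

75 f0 1e ce 3b 91 8e 26 cd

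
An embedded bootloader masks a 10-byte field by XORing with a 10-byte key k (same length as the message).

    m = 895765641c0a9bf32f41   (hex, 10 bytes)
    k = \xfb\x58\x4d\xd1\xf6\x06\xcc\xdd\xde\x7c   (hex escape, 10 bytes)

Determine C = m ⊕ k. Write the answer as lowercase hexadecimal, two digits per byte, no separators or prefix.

720f28b5ea0c572ef13d

10001001 ^ 11111011 = 01110010
01010111 ^ 01011000 = 00001111
01100101 ^ 01001101 = 00101000
01100100 ^ 11010001 = 10110101
00011100 ^ 11110110 = 11101010
00001010 ^ 00000110 = 00001100
10011011 ^ 11001100 = 01010111
11110011 ^ 11011101 = 00101110
00101111 ^ 11011110 = 11110001
01000001 ^ 01111100 = 00111101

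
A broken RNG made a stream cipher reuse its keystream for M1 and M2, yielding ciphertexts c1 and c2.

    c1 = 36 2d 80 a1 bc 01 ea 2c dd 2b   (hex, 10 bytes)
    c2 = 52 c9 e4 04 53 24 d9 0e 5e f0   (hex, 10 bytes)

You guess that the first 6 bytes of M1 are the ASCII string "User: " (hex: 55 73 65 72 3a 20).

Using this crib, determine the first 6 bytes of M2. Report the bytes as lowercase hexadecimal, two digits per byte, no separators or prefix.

First, c1 ⊕ c2 = (M1 ⊕ K) ⊕ (M2 ⊕ K) = M1 ⊕ M2, so the key drops out. Then M2 = (M1 ⊕ M2) ⊕ M1 over the first 6 bytes.
byte 0: (36 XOR 52) XOR 55 = 64 XOR 55 = 31
byte 1: (2d XOR c9) XOR 73 = e4 XOR 73 = 97
byte 2: (80 XOR e4) XOR 65 = 64 XOR 65 = 01
byte 3: (a1 XOR 04) XOR 72 = a5 XOR 72 = d7
byte 4: (bc XOR 53) XOR 3a = ef XOR 3a = d5
byte 5: (01 XOR 24) XOR 20 = 25 XOR 20 = 05

319701d7d505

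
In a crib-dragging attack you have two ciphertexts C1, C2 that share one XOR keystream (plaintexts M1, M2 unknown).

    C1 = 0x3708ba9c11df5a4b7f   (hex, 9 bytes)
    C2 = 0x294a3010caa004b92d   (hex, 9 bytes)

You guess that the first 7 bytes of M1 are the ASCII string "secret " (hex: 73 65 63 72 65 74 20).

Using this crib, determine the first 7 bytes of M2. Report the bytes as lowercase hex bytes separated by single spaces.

6d 27 e9 fe be 0b 7e

First, C1 ⊕ C2 = (M1 ⊕ K) ⊕ (M2 ⊕ K) = M1 ⊕ M2, so the key drops out. Then M2 = (M1 ⊕ M2) ⊕ M1 over the first 7 bytes.
byte 0: (37 xor 29) xor 73 = 1e xor 73 = 6d
byte 1: (08 xor 4a) xor 65 = 42 xor 65 = 27
byte 2: (ba xor 30) xor 63 = 8a xor 63 = e9
byte 3: (9c xor 10) xor 72 = 8c xor 72 = fe
byte 4: (11 xor ca) xor 65 = db xor 65 = be
byte 5: (df xor a0) xor 74 = 7f xor 74 = 0b
byte 6: (5a xor 04) xor 20 = 5e xor 20 = 7e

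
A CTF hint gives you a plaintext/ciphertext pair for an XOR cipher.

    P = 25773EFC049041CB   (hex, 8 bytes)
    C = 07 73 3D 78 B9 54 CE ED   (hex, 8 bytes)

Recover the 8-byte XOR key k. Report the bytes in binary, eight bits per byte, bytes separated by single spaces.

Since C = P ⊕ k, XORing both sides with P gives k = P ⊕ C.
 37 ⊕   7 =  34
119 ⊕ 115 =   4
 62 ⊕  61 =   3
252 ⊕ 120 = 132
  4 ⊕ 185 = 189
144 ⊕  84 = 196
 65 ⊕ 206 = 143
203 ⊕ 237 =  38

00100010 00000100 00000011 10000100 10111101 11000100 10001111 00100110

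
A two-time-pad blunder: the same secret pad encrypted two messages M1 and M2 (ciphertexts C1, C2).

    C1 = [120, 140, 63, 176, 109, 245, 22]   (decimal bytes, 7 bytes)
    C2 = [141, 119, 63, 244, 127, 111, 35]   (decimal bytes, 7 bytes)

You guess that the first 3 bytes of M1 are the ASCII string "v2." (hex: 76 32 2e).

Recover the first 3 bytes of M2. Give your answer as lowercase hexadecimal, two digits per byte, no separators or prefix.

First, C1 ⊕ C2 = (M1 ⊕ K) ⊕ (M2 ⊕ K) = M1 ⊕ M2, so the key drops out. Then M2 = (M1 ⊕ M2) ⊕ M1 over the first 3 bytes.
byte 0: (78 xor 8d) xor 76 = f5 xor 76 = 83
byte 1: (8c xor 77) xor 32 = fb xor 32 = c9
byte 2: (3f xor 3f) xor 2e = 00 xor 2e = 2e

83c92e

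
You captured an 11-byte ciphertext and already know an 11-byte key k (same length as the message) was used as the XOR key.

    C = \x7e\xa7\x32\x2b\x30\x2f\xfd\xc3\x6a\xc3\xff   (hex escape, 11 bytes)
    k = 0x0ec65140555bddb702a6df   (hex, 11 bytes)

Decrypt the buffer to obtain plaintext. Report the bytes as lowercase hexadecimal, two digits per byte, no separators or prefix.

XOR is its own inverse, so applying the key byte-wise gives the result directly.
byte 0: 7e XOR 0e = 70
byte 1: a7 XOR c6 = 61
byte 2: 32 XOR 51 = 63
byte 3: 2b XOR 40 = 6b
byte 4: 30 XOR 55 = 65
byte 5: 2f XOR 5b = 74
byte 6: fd XOR dd = 20
byte 7: c3 XOR b7 = 74
byte 8: 6a XOR 02 = 68
byte 9: c3 XOR a6 = 65
byte 10: ff XOR df = 20

7061636b65742074686520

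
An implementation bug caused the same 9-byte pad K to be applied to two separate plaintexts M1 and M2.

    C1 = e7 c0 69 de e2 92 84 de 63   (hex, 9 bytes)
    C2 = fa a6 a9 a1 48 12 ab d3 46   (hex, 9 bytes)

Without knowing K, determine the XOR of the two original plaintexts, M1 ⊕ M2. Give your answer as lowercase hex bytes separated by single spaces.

C1 ⊕ C2 = (M1 ⊕ K) ⊕ (M2 ⊕ K) = M1 ⊕ M2 — the shared key cancels under XOR.
e7 ⊕ fa = 1d
c0 ⊕ a6 = 66
69 ⊕ a9 = c0
de ⊕ a1 = 7f
e2 ⊕ 48 = aa
92 ⊕ 12 = 80
84 ⊕ ab = 2f
de ⊕ d3 = 0d
63 ⊕ 46 = 25

1d 66 c0 7f aa 80 2f 0d 25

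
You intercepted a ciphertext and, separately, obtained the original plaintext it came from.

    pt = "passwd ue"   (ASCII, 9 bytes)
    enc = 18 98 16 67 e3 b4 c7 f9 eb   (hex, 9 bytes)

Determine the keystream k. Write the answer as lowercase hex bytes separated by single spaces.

68 f9 65 14 94 d0 e7 8c 8e

Since enc = pt ⊕ k, XORing both sides with pt gives k = pt ⊕ enc.
01110000 XOR 00011000 = 01101000
01100001 XOR 10011000 = 11111001
01110011 XOR 00010110 = 01100101
01110011 XOR 01100111 = 00010100
01110111 XOR 11100011 = 10010100
01100100 XOR 10110100 = 11010000
00100000 XOR 11000111 = 11100111
01110101 XOR 11111001 = 10001100
01100101 XOR 11101011 = 10001110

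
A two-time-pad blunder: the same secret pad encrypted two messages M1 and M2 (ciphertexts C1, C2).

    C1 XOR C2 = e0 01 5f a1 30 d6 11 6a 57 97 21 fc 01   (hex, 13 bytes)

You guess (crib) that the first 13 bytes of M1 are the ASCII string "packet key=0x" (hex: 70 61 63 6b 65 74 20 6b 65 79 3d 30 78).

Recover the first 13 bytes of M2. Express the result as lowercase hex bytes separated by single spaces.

90 60 3c ca 55 a2 31 01 32 ee 1c cc 79

Since C1 ⊕ C2 = M1 ⊕ M2, XORing with the guessed M1 bytes yields the corresponding M2 bytes: M2 = (C1 ⊕ C2) ⊕ M1.
224 xor 112 = 144
  1 xor  97 =  96
 95 xor  99 =  60
161 xor 107 = 202
 48 xor 101 =  85
214 xor 116 = 162
 17 xor  32 =  49
106 xor 107 =   1
 87 xor 101 =  50
151 xor 121 = 238
 33 xor  61 =  28
252 xor  48 = 204
  1 xor 120 = 121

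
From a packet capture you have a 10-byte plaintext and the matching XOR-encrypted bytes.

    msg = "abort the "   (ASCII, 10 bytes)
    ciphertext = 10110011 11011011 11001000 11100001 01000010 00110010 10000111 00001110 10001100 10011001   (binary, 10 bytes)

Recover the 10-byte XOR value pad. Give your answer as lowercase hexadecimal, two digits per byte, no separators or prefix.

Since ciphertext = msg ⊕ pad, XORing both sides with msg gives pad = msg ⊕ ciphertext.
byte 0: 61 xor b3 = d2
byte 1: 62 xor db = b9
byte 2: 6f xor c8 = a7
byte 3: 72 xor e1 = 93
byte 4: 74 xor 42 = 36
byte 5: 20 xor 32 = 12
byte 6: 74 xor 87 = f3
byte 7: 68 xor 0e = 66
byte 8: 65 xor 8c = e9
byte 9: 20 xor 99 = b9

d2b9a7933612f366e9b9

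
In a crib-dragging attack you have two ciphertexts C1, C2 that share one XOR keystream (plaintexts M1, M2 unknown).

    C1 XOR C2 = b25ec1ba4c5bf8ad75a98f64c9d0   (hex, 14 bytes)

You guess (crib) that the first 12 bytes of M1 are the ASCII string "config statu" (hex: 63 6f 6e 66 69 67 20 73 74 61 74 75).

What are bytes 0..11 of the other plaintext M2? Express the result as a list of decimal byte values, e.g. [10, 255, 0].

Since C1 ⊕ C2 = M1 ⊕ M2, XORing with the guessed M1 bytes yields the corresponding M2 bytes: M2 = (C1 ⊕ C2) ⊕ M1.
178 ^  99 = 209
 94 ^ 111 =  49
193 ^ 110 = 175
186 ^ 102 = 220
 76 ^ 105 =  37
 91 ^ 103 =  60
248 ^  32 = 216
173 ^ 115 = 222
117 ^ 116 =   1
169 ^  97 = 200
143 ^ 116 = 251
100 ^ 117 =  17

[209, 49, 175, 220, 37, 60, 216, 222, 1, 200, 251, 17]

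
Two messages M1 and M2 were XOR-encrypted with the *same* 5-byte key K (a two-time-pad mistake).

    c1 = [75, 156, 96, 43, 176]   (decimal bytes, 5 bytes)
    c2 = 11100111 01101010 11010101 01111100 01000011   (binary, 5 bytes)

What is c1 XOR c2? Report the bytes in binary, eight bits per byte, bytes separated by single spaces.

10101100 11110110 10110101 01010111 11110011

c1 ⊕ c2 = (M1 ⊕ K) ⊕ (M2 ⊕ K) = M1 ⊕ M2 — the shared key cancels under XOR.
4b ⊕ e7 = ac
9c ⊕ 6a = f6
60 ⊕ d5 = b5
2b ⊕ 7c = 57
b0 ⊕ 43 = f3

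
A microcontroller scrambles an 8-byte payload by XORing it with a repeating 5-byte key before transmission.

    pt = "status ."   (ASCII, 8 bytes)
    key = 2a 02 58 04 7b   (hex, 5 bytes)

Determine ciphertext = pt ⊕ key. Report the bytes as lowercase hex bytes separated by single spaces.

59 76 39 70 0e 59 22 76

The 5-byte key repeats, so the effective keystream is 2a 02 58 04 7b 2a 02 58.
byte 0: 73 XOR 2a = 59
byte 1: 74 XOR 02 = 76
byte 2: 61 XOR 58 = 39
byte 3: 74 XOR 04 = 70
byte 4: 75 XOR 7b = 0e
byte 5: 73 XOR 2a = 59
byte 6: 20 XOR 02 = 22
byte 7: 2e XOR 58 = 76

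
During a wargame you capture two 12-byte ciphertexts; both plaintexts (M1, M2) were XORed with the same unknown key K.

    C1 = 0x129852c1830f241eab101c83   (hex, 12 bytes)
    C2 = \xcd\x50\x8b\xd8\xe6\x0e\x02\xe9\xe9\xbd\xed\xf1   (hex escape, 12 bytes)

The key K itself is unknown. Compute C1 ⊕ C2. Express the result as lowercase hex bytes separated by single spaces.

df c8 d9 19 65 01 26 f7 42 ad f1 72

C1 ⊕ C2 = (M1 ⊕ K) ⊕ (M2 ⊕ K) = M1 ⊕ M2 — the shared key cancels under XOR.
12 ^ cd = df
98 ^ 50 = c8
52 ^ 8b = d9
c1 ^ d8 = 19
83 ^ e6 = 65
0f ^ 0e = 01
24 ^ 02 = 26
1e ^ e9 = f7
ab ^ e9 = 42
10 ^ bd = ad
1c ^ ed = f1
83 ^ f1 = 72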